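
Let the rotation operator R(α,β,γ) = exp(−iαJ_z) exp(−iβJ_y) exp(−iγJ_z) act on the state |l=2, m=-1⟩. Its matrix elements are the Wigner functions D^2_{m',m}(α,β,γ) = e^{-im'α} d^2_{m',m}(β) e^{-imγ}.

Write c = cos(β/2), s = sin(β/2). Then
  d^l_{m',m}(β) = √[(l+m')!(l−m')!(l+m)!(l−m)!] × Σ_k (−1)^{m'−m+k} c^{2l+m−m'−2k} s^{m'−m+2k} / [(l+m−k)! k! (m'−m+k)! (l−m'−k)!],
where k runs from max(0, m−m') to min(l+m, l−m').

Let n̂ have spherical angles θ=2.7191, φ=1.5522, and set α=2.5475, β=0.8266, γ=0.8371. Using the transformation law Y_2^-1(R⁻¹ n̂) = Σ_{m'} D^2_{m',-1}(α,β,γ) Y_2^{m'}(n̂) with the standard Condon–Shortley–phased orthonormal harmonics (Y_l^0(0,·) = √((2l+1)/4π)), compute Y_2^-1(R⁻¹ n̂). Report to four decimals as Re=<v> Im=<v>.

Re=-0.1034 Im=-0.2947

Need the full column D^2_{m',-1} for m'=−2..2 at α=2.5475, β=0.8266, γ=0.8371.
cos(β/2)=0.915800, sin(β/2)=0.401634
d^2_{-2,-1}: single k=1 term ⇒ +0.616968;  D = +0.579333-0.212186i
d^2_{-1,-1}: k∈[0..1] ⇒ +0.703402 -0.405866 = +0.297535;  D = -0.288793-0.071594i
d^2_{0,-1}: k∈[0..1] ⇒ -0.755628 +0.145334 = -0.610294;  D = -0.408665-0.453268i
d^2_{1,-1}: k∈[0..1] ⇒ +0.405866 -0.026021 = +0.379846;  D = -0.052856-0.376150i
d^2_{2,-1}: single k=0 term ⇒ -0.118665;  D = +0.052094-0.106618i
Y_2^{m'}(θ=2.7191,φ=1.5522) and Σ D·Y over m':
  (+0.5793-0.2122i)·(-0.0649-0.0024i)  (-0.2888-0.0716i)·(-0.0054+0.2889i)  (-0.4087-0.4533i)·(+0.4717+0.0000i)  (-0.0529-0.3762i)·(+0.0054+0.2889i)  (+0.0521-0.1066i)·(-0.0649+0.0024i)
Y_2^-1(R⁻¹ n̂) = -0.103396-0.294719i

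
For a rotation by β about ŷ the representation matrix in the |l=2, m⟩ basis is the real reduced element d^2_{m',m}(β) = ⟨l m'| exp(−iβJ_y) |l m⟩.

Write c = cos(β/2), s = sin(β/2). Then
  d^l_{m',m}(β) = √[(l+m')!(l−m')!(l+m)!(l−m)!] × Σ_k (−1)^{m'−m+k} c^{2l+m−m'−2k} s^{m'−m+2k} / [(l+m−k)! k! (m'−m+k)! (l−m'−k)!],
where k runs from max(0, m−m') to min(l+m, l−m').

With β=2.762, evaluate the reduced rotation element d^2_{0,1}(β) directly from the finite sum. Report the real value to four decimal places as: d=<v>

d^2_{0,1}(β=2.762) via Wigner's sum:
Half-angle: c=0.188659, s=0.982043. N=√(2·2·6·1)=4.898979
k: max(0,(1)−(0))=1 … min(2+(1),2−(0))=2
  k=1: (−1)^0·4.8990/(2)·0.1887^3·0.9820^1 = +0.016152
  k=2: (−1)^1·4.8990/(2)·0.1887^1·0.9820^3 = -0.437667
d^2_{0,1}(2.762) = +0.016152 -0.437667 = -0.421515

d=-0.4215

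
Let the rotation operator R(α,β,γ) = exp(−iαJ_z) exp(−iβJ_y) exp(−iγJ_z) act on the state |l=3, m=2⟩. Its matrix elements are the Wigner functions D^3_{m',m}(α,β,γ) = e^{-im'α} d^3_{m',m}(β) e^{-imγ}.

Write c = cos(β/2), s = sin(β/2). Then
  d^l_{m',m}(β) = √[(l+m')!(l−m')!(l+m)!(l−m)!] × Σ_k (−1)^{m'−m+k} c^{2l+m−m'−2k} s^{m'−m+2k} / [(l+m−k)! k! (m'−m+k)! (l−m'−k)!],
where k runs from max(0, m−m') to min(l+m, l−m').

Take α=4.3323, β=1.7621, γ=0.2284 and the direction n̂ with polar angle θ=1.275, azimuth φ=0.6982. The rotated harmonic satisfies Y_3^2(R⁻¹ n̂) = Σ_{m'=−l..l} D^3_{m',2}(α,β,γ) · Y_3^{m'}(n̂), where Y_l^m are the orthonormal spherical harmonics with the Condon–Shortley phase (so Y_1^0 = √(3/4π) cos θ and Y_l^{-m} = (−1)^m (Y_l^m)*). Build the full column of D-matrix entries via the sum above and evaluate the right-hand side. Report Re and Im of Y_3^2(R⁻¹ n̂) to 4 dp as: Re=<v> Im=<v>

Need the full column D^3_{m',2} for m'=−3..3 at α=4.3323, β=1.7621, γ=0.2284.
cos(β/2)=0.636342, sin(β/2)=0.771407
d^3_{-3,2}: single k=5 term ⇒ +0.425780;  D = +0.425633-0.011184i
d^3_{-2,2}: k∈[4..5] ⇒ +0.716945 -0.210719 = +0.506226;  D = -0.175398+0.474869i
d^3_{-1,2}: k∈[3..4] ⇒ +0.748087 -0.549679 = +0.198408;  D = -0.147330-0.132889i
d^3_{0,2}: k∈[2..3] ⇒ +0.534428 -0.785374 = -0.250946;  D = -0.225216+0.110687i
d^3_{1,2}: k∈[1..2] ⇒ +0.254528 -0.748087 = -0.493560;  D = -0.037824-0.492108i
d^3_{2,2}: k∈[0..1] ⇒ +0.066396 -0.487864 = -0.421468;  D = +0.402221+0.125912i
d^3_{3,2}: single k=0 term ⇒ -0.197156;  D = -0.124501+0.152873i
Y_3^{m'}(θ=1.275,φ=0.6982) and Σ D·Y over m':
  (+0.4256-0.0112i)·(-0.1827-0.3162i)  (-0.1754+0.4749i)·(+0.0473-0.2685i)  (-0.1473-0.1329i)·(-0.1362+0.1143i)  (-0.2252+0.1107i)·(-0.2801+0.0000i)  (-0.0378-0.4921i)·(+0.1362+0.1143i)  (+0.4022+0.1259i)·(+0.0473+0.2685i)  (-0.1245+0.1529i)·(+0.1827-0.3162i)
Y_3^2(R⁻¹ n̂) = +0.198166+0.017133i

Re=0.1982 Im=0.0171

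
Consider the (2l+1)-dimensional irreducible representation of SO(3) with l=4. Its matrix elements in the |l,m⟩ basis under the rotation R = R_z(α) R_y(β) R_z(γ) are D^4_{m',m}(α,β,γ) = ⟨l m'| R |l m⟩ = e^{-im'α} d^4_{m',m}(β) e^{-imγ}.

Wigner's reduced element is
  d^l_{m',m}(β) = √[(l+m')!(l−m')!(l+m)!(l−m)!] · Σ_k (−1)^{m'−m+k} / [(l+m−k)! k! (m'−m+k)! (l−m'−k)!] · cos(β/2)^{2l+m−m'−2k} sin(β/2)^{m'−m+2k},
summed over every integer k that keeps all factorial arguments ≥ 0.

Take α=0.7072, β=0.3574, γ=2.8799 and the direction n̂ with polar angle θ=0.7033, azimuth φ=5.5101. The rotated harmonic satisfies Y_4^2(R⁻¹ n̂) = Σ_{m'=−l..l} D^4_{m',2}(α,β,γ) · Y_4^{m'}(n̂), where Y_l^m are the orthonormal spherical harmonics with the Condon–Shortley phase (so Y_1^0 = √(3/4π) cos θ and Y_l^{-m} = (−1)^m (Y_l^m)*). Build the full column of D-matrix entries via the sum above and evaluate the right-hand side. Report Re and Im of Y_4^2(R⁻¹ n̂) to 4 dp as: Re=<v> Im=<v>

Re=-0.4251 Im=0.0481

Need the full column D^4_{m',2} for m'=−4..4 at α=0.7072, β=0.3574, γ=2.8799.
cos(β/2)=0.984076, sin(β/2)=0.177750
d^4_{-4,2}: single k=6 term ⇒ +0.000162;  D = -0.000158-0.000034i
d^4_{-3,2}: k∈[5..6] ⇒ +0.001898 -0.000021 = +0.001877;  D = -0.001651+0.000895i
d^4_{-2,2}: k∈[4..6] ⇒ +0.014043 -0.000367 +0.000001 = +0.013677;  D = -0.004907+0.012766i
d^4_{-1,2}: k∈[3..5] ⇒ +0.073298 -0.003587 +0.000023 = +0.069734;  D = +0.023269+0.065737i
d^4_{0,2}: k∈[2..4] ⇒ +0.272216 -0.023684 +0.000290 = +0.248822;  D = +0.215513+0.124365i
d^4_{1,2}: k∈[1..3] ⇒ +0.673979 -0.109946 +0.002391 = +0.566424;  D = +0.556882-0.103532i
d^4_{2,2}: k∈[0..2] ⇒ +0.879484 -0.344329 +0.014043 = +0.549197;  D = +0.345238-0.427116i
d^4_{3,2}: k∈[0..1] ⇒ -0.594393 +0.058178 = -0.536215;  D = +0.014700+0.536014i
d^4_{4,2}: single k=0 term ⇒ +0.151835;  D = -0.101775-0.112675i
Y_4^{m'}(θ=0.7033,φ=5.5101) and Σ D·Y over m':
  (-0.0002-0.0000i)·(-0.0773+0.0038i)  (-0.0017+0.0009i)·(-0.1757+0.1892i)  (-0.0049+0.0128i)·(+0.0106+0.4297i)  (+0.0233+0.0657i)·(+0.1791+0.1747i)  (+0.2155+0.1244i)·(-0.2758+0.0000i)  (+0.5569-0.1035i)·(-0.1791+0.1747i)  (+0.3452-0.4271i)·(+0.0106-0.4297i)  (+0.0147+0.5360i)·(+0.1757+0.1892i)  (-0.1018-0.1127i)·(-0.0773-0.0038i)
Y_4^2(R⁻¹ n̂) = -0.425098+0.048133i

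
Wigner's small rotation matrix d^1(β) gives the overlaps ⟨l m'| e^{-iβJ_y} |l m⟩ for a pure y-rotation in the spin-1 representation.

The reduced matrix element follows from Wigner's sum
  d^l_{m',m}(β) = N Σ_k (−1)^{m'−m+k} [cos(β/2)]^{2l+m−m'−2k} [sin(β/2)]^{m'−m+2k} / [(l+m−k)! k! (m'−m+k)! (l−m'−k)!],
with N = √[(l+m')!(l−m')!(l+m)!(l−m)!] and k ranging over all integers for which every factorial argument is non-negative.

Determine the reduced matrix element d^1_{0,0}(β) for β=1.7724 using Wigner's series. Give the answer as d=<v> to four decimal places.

d=-0.2002

d^1_{0,0}(β=1.7724) via Wigner's sum:
c=cos(1.7724/2)=0.632360, s=sin(1.7724/2)=0.774674; N=√[1·1·1·1]=1.000000
Admissible k: 0..1 (factorial args all ≥0)
  k=0: (−1)^0·1.0000/(1)·0.6324^2·0.7747^0 = +0.399880
  k=1: (−1)^1·1.0000/(1)·0.6324^0·0.7747^2 = -0.600120
d^1_{0,0}(1.7724) = +0.399880 -0.600120 = -0.200241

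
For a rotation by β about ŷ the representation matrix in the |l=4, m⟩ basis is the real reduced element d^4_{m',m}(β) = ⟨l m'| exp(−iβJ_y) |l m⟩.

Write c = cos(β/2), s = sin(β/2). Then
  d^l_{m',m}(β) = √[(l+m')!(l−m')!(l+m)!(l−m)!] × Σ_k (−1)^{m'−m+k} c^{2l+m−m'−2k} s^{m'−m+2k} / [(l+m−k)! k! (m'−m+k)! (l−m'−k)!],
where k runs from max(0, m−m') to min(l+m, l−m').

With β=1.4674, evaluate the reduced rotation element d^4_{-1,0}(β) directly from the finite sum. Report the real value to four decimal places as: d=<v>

d^4_{-1,0}(β=1.4674) via Wigner's sum:
With c≡cos(β/2)=0.742702 and s≡sin(β/2)=0.669622, N=[6·120·24·24]^{1/2}=643.987578
k∈{1,2,3,4} keeps every argument non-negative
  k=1: (−1)^0·643.9876/(144)·0.7427^7·0.6696^1 = +0.373290
  k=2: (−1)^1·643.9876/(24)·0.7427^5·0.6696^3 = -1.820658
  k=3: (−1)^2·643.9876/(24)·0.7427^3·0.6696^5 = +1.479991
  k=4: (−1)^3·643.9876/(144)·0.7427^1·0.6696^7 = -0.200511
d^4_{-1,0}(1.4674) = +0.373290 -1.820658 +1.479991 -0.200511 = -0.167888

d=-0.1679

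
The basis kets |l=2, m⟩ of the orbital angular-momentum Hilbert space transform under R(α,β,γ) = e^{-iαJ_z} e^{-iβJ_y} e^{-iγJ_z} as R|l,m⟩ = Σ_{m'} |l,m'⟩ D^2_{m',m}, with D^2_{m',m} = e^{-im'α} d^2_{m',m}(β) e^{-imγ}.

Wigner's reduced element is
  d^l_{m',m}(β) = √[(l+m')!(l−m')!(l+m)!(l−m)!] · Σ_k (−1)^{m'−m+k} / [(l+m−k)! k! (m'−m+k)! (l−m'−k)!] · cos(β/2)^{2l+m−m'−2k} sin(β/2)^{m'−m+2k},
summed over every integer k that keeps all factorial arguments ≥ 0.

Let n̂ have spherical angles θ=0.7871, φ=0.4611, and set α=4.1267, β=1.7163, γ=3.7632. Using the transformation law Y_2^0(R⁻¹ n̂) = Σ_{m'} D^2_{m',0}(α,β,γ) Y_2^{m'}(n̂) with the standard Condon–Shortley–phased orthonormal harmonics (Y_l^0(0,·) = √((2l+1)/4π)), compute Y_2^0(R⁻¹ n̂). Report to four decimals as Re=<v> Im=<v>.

Re=0.1604 Im=0.0000

Need the full column D^2_{m',0} for m'=−2..2 at α=4.1267, β=1.7163, γ=3.7632.
cos(β/2)=0.653838, sin(β/2)=0.756634
d^2_{-2,0}: single k=2 term ⇒ +0.599499;  D = -0.233135+0.552311i
d^2_{-1,0}: k∈[1..2] ⇒ +0.518051 -0.693752 = -0.175700;  D = +0.097122+0.146417i
d^2_{0,0}: k∈[0..2] ⇒ +0.182760 -0.978978 +0.327751 = -0.468467;  D = -0.468467+0.000000i
d^2_{1,0}: k∈[0..1] ⇒ -0.518051 +0.693752 = +0.175700;  D = -0.097122+0.146417i
d^2_{2,0}: single k=0 term ⇒ +0.599499;  D = -0.233135-0.552311i
Y_2^{m'}(θ=0.7871,φ=0.4611) and Σ D·Y over m':
  (-0.2331+0.5523i)·(+0.1171-0.1544i)  (+0.0971+0.1464i)·(+0.3459-0.1719i)  (-0.4685+0.0000i)·(+0.1561+0.0000i)  (-0.0971+0.1464i)·(-0.3459-0.1719i)  (-0.2331-0.5523i)·(+0.1171+0.1544i)
Y_2^0(R⁻¹ n̂) = +0.160418+0.000000i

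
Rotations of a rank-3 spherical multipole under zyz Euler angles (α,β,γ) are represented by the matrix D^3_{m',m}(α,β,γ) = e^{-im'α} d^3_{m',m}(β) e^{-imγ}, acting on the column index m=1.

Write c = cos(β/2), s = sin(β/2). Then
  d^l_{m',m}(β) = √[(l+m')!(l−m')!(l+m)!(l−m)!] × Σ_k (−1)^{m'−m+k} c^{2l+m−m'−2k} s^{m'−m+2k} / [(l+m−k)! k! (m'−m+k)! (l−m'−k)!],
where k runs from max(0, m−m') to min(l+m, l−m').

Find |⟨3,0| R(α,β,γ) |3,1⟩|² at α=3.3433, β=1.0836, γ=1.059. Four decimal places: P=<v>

First d^3_{0,1}(β=1.0836), then the phase factors e^{-i(0)α} and e^{-i(1)γ}:
c=cos(1.0836/2)=0.856782, s=sin(1.0836/2)=0.515679; N=√[6·6·24·2]=41.569219
The bounds max(0,m−m')=1 and min(l+m,l−m')=3 give 3 terms
  k=1: (−1)^0·41.5692/(12)·0.8568^5·0.5157^1 = +0.824748
  k=2: (−1)^1·41.5692/(4)·0.8568^3·0.5157^3 = -0.896316
  k=3: (−1)^2·41.5692/(12)·0.8568^1·0.5157^5 = +0.108233
d^3_{0,1}(1.0836) = +0.824748 -0.896316 +0.108233 = +0.036665
|D^3_{0,1}|² = |d^3_{0,1}(β)|² = (+0.036665)² = 0.001344 (the z-rotation phases have unit modulus)

P=0.0013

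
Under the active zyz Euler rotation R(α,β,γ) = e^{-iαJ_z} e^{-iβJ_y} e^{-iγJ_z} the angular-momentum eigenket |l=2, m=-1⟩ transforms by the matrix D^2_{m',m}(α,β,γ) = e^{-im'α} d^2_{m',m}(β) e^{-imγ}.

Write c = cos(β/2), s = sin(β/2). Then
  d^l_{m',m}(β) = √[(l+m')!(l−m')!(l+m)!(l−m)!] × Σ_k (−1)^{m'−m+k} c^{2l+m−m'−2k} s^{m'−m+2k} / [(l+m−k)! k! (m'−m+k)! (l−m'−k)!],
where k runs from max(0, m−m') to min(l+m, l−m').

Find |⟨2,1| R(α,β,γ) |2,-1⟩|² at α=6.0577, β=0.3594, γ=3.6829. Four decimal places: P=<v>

Split into d^2_{1,-1}(β=0.3594) × two z-phases.
With c≡cos(β/2)=0.983897 and s≡sin(β/2)=0.178734, N=[6·1·1·6]^{1/2}=6.000000
The bounds max(0,m−m')=0 and min(l+m,l−m')=1 give 2 terms
  k=0: (−1)^2·6.0000/(2)·0.9839^2·0.1787^2 = +0.092776
  k=1: (−1)^3·6.0000/(6)·0.9839^0·0.1787^4 = -0.001021
d^2_{1,-1}(0.3594) = +0.092776 -0.001021 = +0.091756
|D^2_{1,-1}|² = |d^2_{1,-1}(β)|² = (+0.091756)² = 0.008419 (the z-rotation phases have unit modulus)

P=0.0084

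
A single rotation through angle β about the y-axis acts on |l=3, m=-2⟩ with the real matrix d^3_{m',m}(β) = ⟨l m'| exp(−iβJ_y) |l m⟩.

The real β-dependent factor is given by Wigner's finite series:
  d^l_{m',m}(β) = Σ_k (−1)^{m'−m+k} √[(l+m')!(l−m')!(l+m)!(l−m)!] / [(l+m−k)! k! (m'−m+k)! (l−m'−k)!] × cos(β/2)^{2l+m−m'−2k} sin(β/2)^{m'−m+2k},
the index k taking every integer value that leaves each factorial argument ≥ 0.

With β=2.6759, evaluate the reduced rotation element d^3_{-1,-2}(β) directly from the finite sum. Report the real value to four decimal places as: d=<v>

d=0.0696

d^3_{-1,-2}(β=2.6759) via Wigner's sum:
Half-angle: c=0.230748, s=0.973014. N=√(2·24·1·120)=75.894664
k∈{0,1} keeps every argument non-negative
  k=0: (−1)^1·75.8947/(24)·0.2307^5·0.9730^1 = -0.002013
  k=1: (−1)^2·75.8947/(12)·0.2307^3·0.9730^3 = +0.071581
d^3_{-1,-2}(2.6759) = -0.002013 +0.071581 = +0.069569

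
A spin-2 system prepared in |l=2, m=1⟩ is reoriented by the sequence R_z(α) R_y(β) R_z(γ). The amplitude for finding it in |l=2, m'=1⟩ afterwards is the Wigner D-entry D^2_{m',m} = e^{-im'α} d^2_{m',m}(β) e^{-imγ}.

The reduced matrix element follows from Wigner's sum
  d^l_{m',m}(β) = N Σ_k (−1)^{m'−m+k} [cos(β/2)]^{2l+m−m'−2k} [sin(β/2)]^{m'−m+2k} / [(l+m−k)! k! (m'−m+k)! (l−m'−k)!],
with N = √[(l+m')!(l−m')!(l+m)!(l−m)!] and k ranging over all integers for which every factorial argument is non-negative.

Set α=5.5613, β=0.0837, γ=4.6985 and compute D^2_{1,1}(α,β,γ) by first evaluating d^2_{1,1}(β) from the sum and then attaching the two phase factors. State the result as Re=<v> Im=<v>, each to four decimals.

Re=-0.6653 Im=0.7348

First d^2_{1,1}(β=0.0837), then the phase factors e^{-i(1)α} and e^{-i(1)γ}:
Half-angle: c=0.999124, s=0.041838. N=√(6·1·6·1)=6.000000
Admissible k: 0..1 (factorial args all ≥0)
  k=0: (−1)^0·6.0000/(6)·0.9991^4·0.0418^0 = +0.996502
  k=1: (−1)^1·6.0000/(2)·0.9991^2·0.0418^2 = -0.005242
d^2_{1,1}(0.0837) = +0.996502 -0.005242 = +0.991260
D = (+0.750561+0.660801i)·(+0.991260)·(-0.013889+0.999904i) = -0.665296+0.734832i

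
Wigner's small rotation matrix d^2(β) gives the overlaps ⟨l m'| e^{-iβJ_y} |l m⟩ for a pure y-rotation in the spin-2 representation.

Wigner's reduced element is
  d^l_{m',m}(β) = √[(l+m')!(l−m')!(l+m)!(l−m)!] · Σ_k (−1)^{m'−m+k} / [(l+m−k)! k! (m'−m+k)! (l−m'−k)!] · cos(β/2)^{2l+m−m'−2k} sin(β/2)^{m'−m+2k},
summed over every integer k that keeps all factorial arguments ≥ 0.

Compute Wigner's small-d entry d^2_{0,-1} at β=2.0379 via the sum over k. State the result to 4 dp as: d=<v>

d^2_{0,-1}(β=2.0379) via Wigner's sum:
With c≡cos(β/2)=0.524260 and s≡sin(β/2)=0.851558, N=[2·2·1·6]^{1/2}=4.898979
k: max(0,(-1)−(0))=0 … min(2+(-1),2−(0))=1
  k=0: (−1)^1·4.8990/(2)·0.5243^3·0.8516^1 = -0.300560
  k=1: (−1)^2·4.8990/(2)·0.5243^1·0.8516^3 = +0.792986
d^2_{0,-1}(2.0379) = -0.300560 +0.792986 = +0.492426

d=0.4924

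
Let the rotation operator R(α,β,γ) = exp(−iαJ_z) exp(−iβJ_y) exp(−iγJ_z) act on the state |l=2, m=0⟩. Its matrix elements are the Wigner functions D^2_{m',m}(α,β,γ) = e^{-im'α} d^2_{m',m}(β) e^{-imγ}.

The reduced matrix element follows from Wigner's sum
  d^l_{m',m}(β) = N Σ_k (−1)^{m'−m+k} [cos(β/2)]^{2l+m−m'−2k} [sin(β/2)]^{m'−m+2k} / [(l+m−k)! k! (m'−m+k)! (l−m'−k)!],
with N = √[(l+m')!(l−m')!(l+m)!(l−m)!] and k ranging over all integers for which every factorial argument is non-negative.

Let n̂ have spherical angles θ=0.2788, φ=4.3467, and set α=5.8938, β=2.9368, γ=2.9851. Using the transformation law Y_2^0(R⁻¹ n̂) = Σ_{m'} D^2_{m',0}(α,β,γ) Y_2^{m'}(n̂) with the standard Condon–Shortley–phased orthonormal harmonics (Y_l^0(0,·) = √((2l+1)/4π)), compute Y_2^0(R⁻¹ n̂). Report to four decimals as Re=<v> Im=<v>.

Need the full column D^2_{m',0} for m'=−2..2 at α=5.8938, β=2.9368, γ=2.9851.
cos(β/2)=0.102217, sin(β/2)=0.994762
d^2_{-2,0}: single k=2 term ⇒ +0.025326;  D = +0.018026-0.017789i
d^2_{-1,0}: k∈[1..2] ⇒ +0.002602 -0.246467 = -0.243864;  D = -0.225609+0.092576i
d^2_{0,0}: k∈[0..2] ⇒ +0.000109 -0.041357 +0.979212 = +0.937965;  D = +0.937965+0.000000i
d^2_{1,0}: k∈[0..1] ⇒ -0.002602 +0.246467 = +0.243864;  D = +0.225609+0.092576i
d^2_{2,0}: single k=0 term ⇒ +0.025326;  D = +0.018026+0.017789i
Y_2^{m'}(θ=0.2788,φ=4.3467) and Σ D·Y over m':
  (+0.0180-0.0178i)·(-0.0218-0.0195i)  (-0.2256+0.0926i)·(-0.0731+0.1909i)  (+0.9380+0.0000i)·(+0.5591+0.0000i)  (+0.2256+0.0926i)·(+0.0731+0.1909i)  (+0.0180+0.0178i)·(-0.0218+0.0195i)
Y_2^0(R⁻¹ n̂) = +0.520596-0.000000i

Re=0.5206 Im=0.0000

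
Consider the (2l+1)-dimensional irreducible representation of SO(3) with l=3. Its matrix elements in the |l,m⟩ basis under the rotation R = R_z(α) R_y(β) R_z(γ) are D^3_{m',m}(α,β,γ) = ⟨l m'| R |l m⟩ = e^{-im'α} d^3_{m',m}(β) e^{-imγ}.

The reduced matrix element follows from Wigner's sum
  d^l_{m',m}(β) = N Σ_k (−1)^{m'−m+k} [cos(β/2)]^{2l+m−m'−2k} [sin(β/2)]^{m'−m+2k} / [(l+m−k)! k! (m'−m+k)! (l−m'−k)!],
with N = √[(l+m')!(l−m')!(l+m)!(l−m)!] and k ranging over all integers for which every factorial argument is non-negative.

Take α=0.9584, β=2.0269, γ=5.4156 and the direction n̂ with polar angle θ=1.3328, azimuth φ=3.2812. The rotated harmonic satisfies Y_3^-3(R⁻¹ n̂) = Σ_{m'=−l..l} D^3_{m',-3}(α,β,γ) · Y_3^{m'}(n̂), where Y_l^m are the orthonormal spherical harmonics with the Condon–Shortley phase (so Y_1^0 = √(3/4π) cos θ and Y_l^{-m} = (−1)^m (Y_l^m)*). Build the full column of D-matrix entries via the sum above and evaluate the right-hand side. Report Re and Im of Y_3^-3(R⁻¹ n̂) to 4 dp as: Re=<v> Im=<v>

Re=0.1171 Im=-0.0970

Need the full column D^3_{m',-3} for m'=−3..3 at α=0.9584, β=2.0269, γ=5.4156.
cos(β/2)=0.528936, sin(β/2)=0.848662
d^3_{-3,-3}: single k=0 term ⇒ +0.021899;  D = +0.021091+0.005893i
d^3_{-2,-3}: single k=0 term ⇒ -0.086065;  D = -0.066598+0.054515i
d^3_{-1,-3}: single k=0 term ⇒ +0.218337;  D = -0.016046-0.217747i
d^3_{0,-3}: single k=0 term ⇒ -0.404509;  D = +0.347193+0.207569i
d^3_{1,-3}: single k=0 term ⇒ +0.562070;  D = -0.513320+0.228966i
d^3_{2,-3}: single k=0 term ⇒ -0.570364;  D = +0.109305-0.559792i
d^3_{3,-3}: single k=0 term ⇒ +0.373601;  D = +0.258885+0.269362i
Y_3^{m'}(θ=1.3328,φ=3.2812) and Σ D·Y over m':
  (+0.0211+0.0059i)·(-0.3498+0.1557i)  (-0.0666+0.0545i)·(+0.2187-0.0627i)  (-0.0160-0.2177i)·(+0.2246-0.0316i)  (+0.3472+0.2076i)·(-0.2395+0.0000i)  (-0.5133+0.2290i)·(-0.2246-0.0316i)  (+0.1093-0.5598i)·(+0.2187+0.0627i)  (+0.2589+0.2694i)·(+0.3498+0.1557i)
Y_3^-3(R⁻¹ n̂) = +0.117073-0.097048i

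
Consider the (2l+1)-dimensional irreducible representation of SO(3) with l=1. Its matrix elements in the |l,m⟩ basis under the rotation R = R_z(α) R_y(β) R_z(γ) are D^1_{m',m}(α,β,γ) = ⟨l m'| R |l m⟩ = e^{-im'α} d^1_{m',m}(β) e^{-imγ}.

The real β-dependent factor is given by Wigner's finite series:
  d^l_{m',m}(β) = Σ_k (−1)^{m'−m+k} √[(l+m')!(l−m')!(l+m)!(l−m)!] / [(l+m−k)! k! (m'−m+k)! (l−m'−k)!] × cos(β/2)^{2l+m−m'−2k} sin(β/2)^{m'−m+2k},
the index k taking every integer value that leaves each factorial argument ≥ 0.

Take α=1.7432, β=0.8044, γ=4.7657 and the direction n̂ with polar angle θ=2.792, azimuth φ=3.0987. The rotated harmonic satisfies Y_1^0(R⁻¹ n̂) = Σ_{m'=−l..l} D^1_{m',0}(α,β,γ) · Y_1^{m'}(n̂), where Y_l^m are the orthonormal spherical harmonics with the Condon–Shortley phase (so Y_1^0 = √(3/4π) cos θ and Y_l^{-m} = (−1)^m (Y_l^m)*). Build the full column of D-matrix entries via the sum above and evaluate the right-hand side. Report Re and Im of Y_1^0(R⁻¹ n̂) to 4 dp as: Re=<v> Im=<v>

Need the full column D^1_{m',0} for m'=−1..1 at α=1.7432, β=0.8044, γ=4.7657.
cos(β/2)=0.920202, sin(β/2)=0.391444
d^1_{-1,0}: single k=1 term ⇒ +0.509410;  D = -0.087390+0.501858i
d^1_{0,0}: k∈[0..1] ⇒ +0.846772 -0.153228 = +0.693544;  D = +0.693544+0.000000i
d^1_{1,0}: single k=0 term ⇒ -0.509410;  D = +0.087390+0.501858i
Y_1^{m'}(θ=2.792,φ=3.0987) and Σ D·Y over m':
  (-0.0874+0.5019i)·(-0.1182-0.0051i)  (+0.6935+0.0000i)·(-0.4590+0.0000i)  (+0.0874+0.5019i)·(+0.1182-0.0051i)
Y_1^0(R⁻¹ n̂) = -0.292613+0.000000i

Re=-0.2926 Im=0.0000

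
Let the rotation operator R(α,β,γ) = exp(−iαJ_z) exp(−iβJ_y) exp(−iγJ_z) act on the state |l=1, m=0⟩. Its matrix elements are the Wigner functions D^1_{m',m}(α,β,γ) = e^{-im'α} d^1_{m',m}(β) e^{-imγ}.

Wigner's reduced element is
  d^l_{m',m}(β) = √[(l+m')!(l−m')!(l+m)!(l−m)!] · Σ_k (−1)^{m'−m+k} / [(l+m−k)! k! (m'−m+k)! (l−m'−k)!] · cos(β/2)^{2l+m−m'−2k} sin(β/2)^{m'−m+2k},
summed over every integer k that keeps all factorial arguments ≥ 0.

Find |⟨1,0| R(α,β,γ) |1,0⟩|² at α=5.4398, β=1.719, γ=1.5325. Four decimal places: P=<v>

First d^1_{0,0}(β=1.719), then the phase factors e^{-i(0)α} and e^{-i(0)γ}:
c=cos(1.719/2)=0.652816, s=sin(1.719/2)=0.757516; N=√[1·1·1·1]=1.000000
Admissible k: 0..1 (factorial args all ≥0)
  k=0: (−1)^0·1.0000/(1)·0.6528^2·0.7575^0 = +0.426169
  k=1: (−1)^1·1.0000/(1)·0.6528^0·0.7575^2 = -0.573831
d^1_{0,0}(1.719) = +0.426169 -0.573831 = -0.147662
|D^1_{0,0}|² = |d^1_{0,0}(β)|² = (-0.147662)² = 0.021804 (the z-rotation phases have unit modulus)

P=0.0218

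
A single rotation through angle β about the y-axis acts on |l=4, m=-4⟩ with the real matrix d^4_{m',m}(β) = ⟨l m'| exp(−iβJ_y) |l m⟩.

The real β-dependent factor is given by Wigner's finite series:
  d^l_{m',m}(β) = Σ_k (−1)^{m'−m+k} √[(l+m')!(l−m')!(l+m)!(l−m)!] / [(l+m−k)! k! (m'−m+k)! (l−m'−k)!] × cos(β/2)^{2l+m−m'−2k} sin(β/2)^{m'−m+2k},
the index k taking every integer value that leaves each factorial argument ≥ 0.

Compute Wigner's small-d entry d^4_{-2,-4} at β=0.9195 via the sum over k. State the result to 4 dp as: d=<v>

d=0.5397

d^4_{-2,-4}(β=0.9195) via Wigner's sum:
c=cos(0.9195/2)=0.896163, s=sin(0.9195/2)=0.443724; N=√[2·720·1·40320]=7619.763776
k: max(0,(-4)−(-2))=0 … min(4+(-4),4−(-2))=0
  k=0: (−1)^2·7619.7638/(1440)·0.8962^6·0.4437^2 = +0.539670
d^4_{-2,-4}(0.9195) = +0.539670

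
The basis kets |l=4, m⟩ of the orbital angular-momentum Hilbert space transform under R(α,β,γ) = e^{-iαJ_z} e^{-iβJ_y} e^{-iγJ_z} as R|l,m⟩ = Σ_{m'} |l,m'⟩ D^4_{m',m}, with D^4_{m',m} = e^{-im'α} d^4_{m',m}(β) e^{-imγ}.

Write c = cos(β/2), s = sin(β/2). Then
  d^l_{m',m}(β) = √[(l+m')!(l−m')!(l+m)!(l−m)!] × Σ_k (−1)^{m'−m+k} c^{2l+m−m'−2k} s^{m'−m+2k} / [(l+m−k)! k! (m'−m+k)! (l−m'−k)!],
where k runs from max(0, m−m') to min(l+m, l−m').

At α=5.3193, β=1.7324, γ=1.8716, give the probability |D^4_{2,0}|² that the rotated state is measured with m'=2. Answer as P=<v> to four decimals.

P=0.0994

Split into d^4_{2,0}(β=1.7324) × two z-phases.
c=cos(1.7324/2)=0.647726, s=sin(1.7324/2)=0.761873; N=√[720·2·24·24]=910.735966
Admissible k: 0..2 (factorial args all ≥0)
  k=0: (−1)^2·910.7360/(96)·0.6477^6·0.7619^2 = +0.406664
  k=1: (−1)^3·910.7360/(36)·0.6477^4·0.7619^4 = -1.500330
  k=2: (−1)^4·910.7360/(96)·0.6477^2·0.7619^6 = +0.778395
d^4_{2,0}(1.7324) = +0.406664 -1.500330 +0.778395 = -0.315270
|D^4_{2,0}|² = |d^4_{2,0}(β)|² = (-0.315270)² = 0.099395 (the z-rotation phases have unit modulus)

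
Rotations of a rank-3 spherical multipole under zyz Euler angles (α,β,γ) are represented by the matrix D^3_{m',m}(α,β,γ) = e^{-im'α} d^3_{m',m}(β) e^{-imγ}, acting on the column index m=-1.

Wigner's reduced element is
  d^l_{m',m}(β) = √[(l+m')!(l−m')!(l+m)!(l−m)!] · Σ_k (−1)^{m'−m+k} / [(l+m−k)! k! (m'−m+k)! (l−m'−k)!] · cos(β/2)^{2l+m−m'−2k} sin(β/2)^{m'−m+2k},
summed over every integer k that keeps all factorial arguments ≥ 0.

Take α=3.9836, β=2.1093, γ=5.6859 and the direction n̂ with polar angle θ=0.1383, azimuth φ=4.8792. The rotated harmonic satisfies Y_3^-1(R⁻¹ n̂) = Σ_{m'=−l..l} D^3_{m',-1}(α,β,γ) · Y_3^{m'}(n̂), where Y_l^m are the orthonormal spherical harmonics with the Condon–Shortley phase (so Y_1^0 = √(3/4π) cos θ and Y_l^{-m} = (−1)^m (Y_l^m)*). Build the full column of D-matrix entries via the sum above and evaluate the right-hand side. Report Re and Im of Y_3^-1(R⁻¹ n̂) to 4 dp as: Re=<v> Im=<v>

Need the full column D^3_{m',-1} for m'=−3..3 at α=3.9836, β=2.1093, γ=5.6859.
cos(β/2)=0.493532, sin(β/2)=0.869728
d^3_{-3,-1}: single k=2 term ⇒ +0.173810;  D = +0.060894-0.162794i
d^3_{-2,-1}: k∈[1..2] ⇒ +0.080531 -0.500180 = -0.419649;  D = -0.195297-0.371435i
d^3_{-1,-1}: k∈[0..2] ⇒ +0.014451 -0.359020 +0.836209 = +0.491641;  D = -0.476992-0.119118i
d^3_{0,-1}: k∈[0..2] ⇒ -0.088217 +0.821879 -0.850790 = -0.117127;  D = -0.096849+0.065872i
d^3_{1,-1}: k∈[0..2] ⇒ +0.269265 -1.114946 +0.432812 = -0.412869;  D = +0.054137-0.409304i
d^3_{2,-1}: k∈[0..1] ⇒ -0.500180 +0.776661 = +0.276481;  D = -0.180326-0.209582i
d^3_{3,-1}: single k=0 term ⇒ +0.539771;  D = +0.539681+0.009869i
Y_3^{m'}(θ=0.1383,φ=4.8792) and Σ D·Y over m':
  (+0.0609-0.1628i)·(-0.0005-0.0010i)  (-0.1953-0.3714i)·(-0.0182+0.0063i)  (-0.4770-0.1191i)·(+0.0289+0.1716i)  (-0.0968+0.0659i)·(+0.7041+0.0000i)  (+0.0541-0.4093i)·(-0.0289+0.1716i)  (-0.1803-0.2096i)·(-0.0182-0.0063i)  (+0.5397+0.0099i)·(+0.0005-0.0010i)
Y_3^-1(R⁻¹ n̂) = +0.015076-0.007802i

Re=0.0151 Im=-0.0078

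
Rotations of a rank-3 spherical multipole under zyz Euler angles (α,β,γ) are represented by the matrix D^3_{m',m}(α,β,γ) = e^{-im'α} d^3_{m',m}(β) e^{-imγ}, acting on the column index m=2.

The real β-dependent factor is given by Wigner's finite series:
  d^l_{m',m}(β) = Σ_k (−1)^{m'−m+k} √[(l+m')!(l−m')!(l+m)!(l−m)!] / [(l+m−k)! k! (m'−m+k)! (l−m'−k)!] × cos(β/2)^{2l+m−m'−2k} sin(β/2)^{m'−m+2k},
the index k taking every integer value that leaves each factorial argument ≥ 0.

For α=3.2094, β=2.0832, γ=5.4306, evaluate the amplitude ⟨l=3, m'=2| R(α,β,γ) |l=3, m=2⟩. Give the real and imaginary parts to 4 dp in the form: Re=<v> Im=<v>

D^3_{2,2}(3.2094,2.0832,5.4306) = e^{-i·2·3.2094}·d^3_{2,2}(2.0832)·e^{-i·2·5.4306}. Compute d first:
c=cos(2.0832/2)=0.504840, s=sin(2.0832/2)=0.863213; N=√[120·1·120·1]=120.000000
k: max(0,(2)−(2))=0 … min(3+(2),3−(2))=1
  k=0: (−1)^0·120.0000/(120)·0.5048^6·0.8632^0 = +0.016555
  k=1: (−1)^1·120.0000/(24)·0.5048^4·0.8632^2 = -0.242003
d^3_{2,2}(2.0832) = +0.016555 -0.242003 = -0.225448
Phases: e^{-i·(2)·3.2094}=+0.990818-0.135199i, e^{-i·(2)·5.4306}=-0.133970+0.990985i ⇒ D=-0.000280-0.225448i

Re=-0.0003 Im=-0.2254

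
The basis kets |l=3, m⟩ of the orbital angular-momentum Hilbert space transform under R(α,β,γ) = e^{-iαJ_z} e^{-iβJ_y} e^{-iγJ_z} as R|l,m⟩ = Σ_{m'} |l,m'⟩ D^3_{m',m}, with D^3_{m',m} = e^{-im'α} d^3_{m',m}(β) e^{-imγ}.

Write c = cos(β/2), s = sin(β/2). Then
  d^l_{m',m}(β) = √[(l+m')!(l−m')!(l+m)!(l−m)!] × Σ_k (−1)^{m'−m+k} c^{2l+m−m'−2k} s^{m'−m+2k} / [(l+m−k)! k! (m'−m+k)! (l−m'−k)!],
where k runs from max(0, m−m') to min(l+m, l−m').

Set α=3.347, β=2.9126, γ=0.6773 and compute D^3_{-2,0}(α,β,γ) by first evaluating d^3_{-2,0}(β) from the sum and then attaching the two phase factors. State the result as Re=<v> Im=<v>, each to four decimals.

Split into d^3_{-2,0}(β=2.9126) × two z-phases.
Half-angle: c=0.114246, s=0.993452. N=√(1·120·6·6)=65.726707
Admissible k: 2..3 (factorial args all ≥0)
  k=2: (−1)^0·65.7267/(12)·0.1142^4·0.9935^2 = +0.000921
  k=3: (−1)^1·65.7267/(12)·0.1142^2·0.9935^4 = -0.069636
d^3_{-2,0}(2.9126) = +0.000921 -0.069636 = -0.068715
Phases: e^{-i·(-2)·3.347}=+0.916796+0.399356i, e^{-i·(0)·0.6773}=+1.000000+0.000000i ⇒ D=-0.062998-0.027442i

Re=-0.0630 Im=-0.0274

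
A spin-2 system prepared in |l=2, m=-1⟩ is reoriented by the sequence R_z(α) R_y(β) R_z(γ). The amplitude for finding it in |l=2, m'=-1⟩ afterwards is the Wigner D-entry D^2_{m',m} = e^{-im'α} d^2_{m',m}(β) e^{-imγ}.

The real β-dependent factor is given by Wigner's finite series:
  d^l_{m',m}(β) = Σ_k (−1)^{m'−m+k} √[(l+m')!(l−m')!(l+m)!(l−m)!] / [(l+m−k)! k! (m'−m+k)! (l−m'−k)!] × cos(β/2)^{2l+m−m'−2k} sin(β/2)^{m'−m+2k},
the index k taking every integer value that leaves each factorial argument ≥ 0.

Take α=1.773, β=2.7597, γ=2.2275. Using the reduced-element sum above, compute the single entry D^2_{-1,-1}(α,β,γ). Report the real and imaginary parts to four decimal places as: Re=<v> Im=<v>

Re=0.0672 Im=0.0779

Split into d^2_{-1,-1}(β=2.7597) × two z-phases.
c=cos(2.7597/2)=0.189788, s=sin(2.7597/2)=0.981825; N=√[1·6·1·6]=6.000000
k∈{0,1} keeps every argument non-negative
  k=0: (−1)^0·6.0000/(6)·0.1898^4·0.9818^0 = +0.001297
  k=1: (−1)^1·6.0000/(2)·0.1898^2·0.9818^2 = -0.104166
d^2_{-1,-1}(2.7597) = +0.001297 -0.104166 = -0.102869
D = (-0.200829+0.979626i)·(-0.102869)·(-0.610509+0.792009i) = +0.067201+0.077885i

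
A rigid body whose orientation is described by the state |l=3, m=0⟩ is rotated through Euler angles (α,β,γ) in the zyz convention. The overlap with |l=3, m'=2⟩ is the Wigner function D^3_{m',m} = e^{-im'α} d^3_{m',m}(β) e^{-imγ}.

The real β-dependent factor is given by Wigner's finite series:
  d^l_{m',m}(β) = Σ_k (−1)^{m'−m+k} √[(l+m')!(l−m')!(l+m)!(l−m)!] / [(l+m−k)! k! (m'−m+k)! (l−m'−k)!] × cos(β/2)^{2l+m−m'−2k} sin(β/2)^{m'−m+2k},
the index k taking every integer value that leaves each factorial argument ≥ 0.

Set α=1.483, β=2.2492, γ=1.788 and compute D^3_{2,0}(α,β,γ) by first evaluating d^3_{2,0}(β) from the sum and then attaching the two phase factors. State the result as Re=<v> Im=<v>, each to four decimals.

D^3_{2,0}(1.483,2.2492,1.788) = e^{-i·2·1.483}·d^3_{2,0}(2.2492)·e^{-i·0·1.788}. Compute d first:
Half-angle: c=0.431537, s=0.902095. N=√(120·1·6·6)=65.726707
k: max(0,(0)−(2))=0 … min(3+(0),3−(2))=1
  k=0: (−1)^2·65.7267/(12)·0.4315^4·0.9021^2 = +0.154575
  k=1: (−1)^3·65.7267/(12)·0.4315^2·0.9021^4 = -0.675471
d^3_{2,0}(2.2492) = +0.154575 -0.675471 = -0.520896
Attach z-rotation phases: D = e^{-i(2)(1.483)}·(-0.520896)·e^{-i(0)(1.788)} = +0.512886+0.090996i

Re=0.5129 Im=0.0910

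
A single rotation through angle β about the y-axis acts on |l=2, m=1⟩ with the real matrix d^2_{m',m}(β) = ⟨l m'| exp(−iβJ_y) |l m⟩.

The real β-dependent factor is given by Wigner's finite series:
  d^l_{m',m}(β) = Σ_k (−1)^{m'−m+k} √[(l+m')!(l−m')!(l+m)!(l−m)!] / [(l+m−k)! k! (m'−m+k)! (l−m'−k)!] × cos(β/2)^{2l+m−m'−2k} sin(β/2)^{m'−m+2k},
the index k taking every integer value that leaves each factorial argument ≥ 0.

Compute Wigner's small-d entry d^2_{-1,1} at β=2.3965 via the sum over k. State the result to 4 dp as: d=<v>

d^2_{-1,1}(β=2.3965) via Wigner's sum:
Half-angle: c=0.363988, s=0.931404. N=√(1·6·6·1)=6.000000
The bounds max(0,m−m')=2 and min(l+m,l−m')=3 give 2 terms
  k=2: (−1)^0·6.0000/(2)·0.3640^2·0.9314^2 = +0.344804
  k=3: (−1)^1·6.0000/(6)·0.3640^0·0.9314^4 = -0.752578
d^2_{-1,1}(2.3965) = +0.344804 -0.752578 = -0.407774

d=-0.4078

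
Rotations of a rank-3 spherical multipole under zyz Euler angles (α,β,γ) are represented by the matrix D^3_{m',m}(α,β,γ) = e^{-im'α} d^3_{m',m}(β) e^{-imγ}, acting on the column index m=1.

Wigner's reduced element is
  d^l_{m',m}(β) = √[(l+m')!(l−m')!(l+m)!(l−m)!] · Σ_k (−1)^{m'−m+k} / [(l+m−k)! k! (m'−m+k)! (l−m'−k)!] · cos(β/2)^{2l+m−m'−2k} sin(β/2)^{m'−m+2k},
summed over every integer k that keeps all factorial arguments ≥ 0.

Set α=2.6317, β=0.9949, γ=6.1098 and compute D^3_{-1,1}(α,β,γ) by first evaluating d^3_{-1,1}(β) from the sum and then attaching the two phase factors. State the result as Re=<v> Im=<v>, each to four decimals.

Re=-0.4779 Im=0.1672

Split into d^3_{-1,1}(β=0.9949) × two z-phases.
Half-angle: c=0.878802, s=0.477186. N=√(2·24·24·2)=48.000000
k∈{2,3,4} keeps every argument non-negative
  k=2: (−1)^0·48.0000/(8)·0.8788^4·0.4772^2 = +0.814876
  k=3: (−1)^1·48.0000/(6)·0.8788^2·0.4772^4 = -0.320349
  k=4: (−1)^2·48.0000/(48)·0.8788^0·0.4772^6 = +0.011807
d^3_{-1,1}(0.9949) = +0.814876 -0.320349 +0.011807 = +0.506333
D = (-0.872797+0.488084i)·(+0.506333)·(+0.985006+0.172518i) = -0.477935+0.167187i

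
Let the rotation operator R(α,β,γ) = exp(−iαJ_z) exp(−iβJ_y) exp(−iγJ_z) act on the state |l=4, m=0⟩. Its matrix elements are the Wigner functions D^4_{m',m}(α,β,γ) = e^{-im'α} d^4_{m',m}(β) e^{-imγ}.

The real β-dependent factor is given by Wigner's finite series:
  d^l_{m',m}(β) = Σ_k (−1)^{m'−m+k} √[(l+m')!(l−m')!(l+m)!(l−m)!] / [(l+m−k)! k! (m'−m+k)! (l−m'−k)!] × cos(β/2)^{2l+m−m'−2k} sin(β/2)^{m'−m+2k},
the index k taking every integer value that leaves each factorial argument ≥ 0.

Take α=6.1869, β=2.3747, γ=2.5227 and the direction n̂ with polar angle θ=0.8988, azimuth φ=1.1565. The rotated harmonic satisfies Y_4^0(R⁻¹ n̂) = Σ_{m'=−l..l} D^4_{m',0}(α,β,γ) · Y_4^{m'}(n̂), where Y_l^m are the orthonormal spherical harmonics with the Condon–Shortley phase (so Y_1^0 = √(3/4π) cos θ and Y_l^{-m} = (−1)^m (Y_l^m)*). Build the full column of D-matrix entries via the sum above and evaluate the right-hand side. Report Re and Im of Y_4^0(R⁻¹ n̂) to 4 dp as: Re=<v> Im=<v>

Need the full column D^4_{m',0} for m'=−4..4 at α=6.1869, β=2.3747, γ=2.5227.
cos(β/2)=0.374119, sin(β/2)=0.927381
d^4_{-4,0}: single k=4 term ⇒ +0.121233;  D = +0.112352-0.045546i
d^4_{-3,0}: k∈[3..4] ⇒ +0.069165 -0.424994 = -0.355829;  D = -0.341087+0.101360i
d^4_{-2,0}: k∈[2..4] ⇒ +0.022371 -0.366573 +0.844673 = +0.500472;  D = +0.491221-0.095782i
d^4_{-1,0}: k∈[1..4] ⇒ +0.004254 -0.156851 +0.963796 -0.987032 = -0.175833;  D = -0.175018+0.016904i
d^4_{0,0}: k∈[0..4] ⇒ +0.000384 -0.037731 +0.521642 -1.424582 +0.547098 = -0.393189;  D = -0.393189+0.000000i
d^4_{1,0}: k∈[0..3] ⇒ -0.004254 +0.156851 -0.963796 +0.987032 = +0.175833;  D = +0.175018+0.016904i
d^4_{2,0}: k∈[0..2] ⇒ +0.022371 -0.366573 +0.844673 = +0.500472;  D = +0.491221+0.095782i
d^4_{3,0}: k∈[0..1] ⇒ -0.069165 +0.424994 = +0.355829;  D = +0.341087+0.101360i
d^4_{4,0}: single k=0 term ⇒ +0.121233;  D = +0.112352+0.045546i
Y_4^{m'}(θ=0.8988,φ=1.1565) and Σ D·Y over m':
  (+0.1124-0.0455i)·(-0.0143+0.1654i)  (-0.3411+0.1014i)·(-0.3536+0.1203i)  (+0.4912-0.0958i)·(-0.2372-0.2586i)  (-0.1750+0.0169i)·(-0.0266+0.0606i)  (-0.3932+0.0000i)·(-0.3565+0.0000i)  (+0.1750+0.0169i)·(+0.0266+0.0606i)  (+0.4912+0.0958i)·(-0.2372+0.2586i)  (+0.3411+0.1014i)·(+0.3536+0.1203i)  (+0.1124+0.0455i)·(-0.0143-0.1654i)
Y_4^0(R⁻¹ n̂) = +0.093503+0.000000i

Re=0.0935 Im=0.0000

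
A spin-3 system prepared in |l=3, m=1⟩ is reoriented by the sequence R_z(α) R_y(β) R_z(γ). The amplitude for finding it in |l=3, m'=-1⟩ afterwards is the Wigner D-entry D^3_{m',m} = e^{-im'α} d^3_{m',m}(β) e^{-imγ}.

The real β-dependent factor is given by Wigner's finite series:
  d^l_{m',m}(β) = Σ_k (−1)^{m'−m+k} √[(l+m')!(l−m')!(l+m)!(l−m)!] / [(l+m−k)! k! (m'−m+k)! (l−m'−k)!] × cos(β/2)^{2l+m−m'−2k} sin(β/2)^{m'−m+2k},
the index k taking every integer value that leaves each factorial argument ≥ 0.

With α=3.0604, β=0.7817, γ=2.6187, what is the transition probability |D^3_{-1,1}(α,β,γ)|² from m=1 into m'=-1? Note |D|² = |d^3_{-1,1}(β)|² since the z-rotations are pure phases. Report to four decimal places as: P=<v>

P=0.2454

D^3_{-1,1}(3.0604,0.7817,2.6187) = e^{-i·-1·3.0604}·d^3_{-1,1}(0.7817)·e^{-i·1·2.6187}. Compute d first:
With c≡cos(β/2)=0.924586 and s≡sin(β/2)=0.380974, N=[2·24·24·2]^{1/2}=48.000000
k∈{2,3,4} keeps every argument non-negative
  k=2: (−1)^0·48.0000/(8)·0.9246^4·0.3810^2 = +0.636402
  k=3: (−1)^1·48.0000/(6)·0.9246^2·0.3810^4 = -0.144068
  k=4: (−1)^2·48.0000/(48)·0.9246^0·0.3810^6 = +0.003058
d^3_{-1,1}(0.7817) = +0.636402 -0.144068 +0.003058 = +0.495391
|D^3_{-1,1}|² = |d^3_{-1,1}(β)|² = (+0.495391)² = 0.245413 (the z-rotation phases have unit modulus)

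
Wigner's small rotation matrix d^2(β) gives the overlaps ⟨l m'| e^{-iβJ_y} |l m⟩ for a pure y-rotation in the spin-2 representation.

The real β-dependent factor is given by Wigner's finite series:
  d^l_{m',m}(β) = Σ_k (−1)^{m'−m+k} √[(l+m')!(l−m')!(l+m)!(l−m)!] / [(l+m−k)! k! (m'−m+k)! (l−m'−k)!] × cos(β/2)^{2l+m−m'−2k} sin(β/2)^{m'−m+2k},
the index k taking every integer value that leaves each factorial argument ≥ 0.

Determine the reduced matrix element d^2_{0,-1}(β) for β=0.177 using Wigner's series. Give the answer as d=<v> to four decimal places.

d^2_{0,-1}(β=0.177) via Wigner's sum:
With c≡cos(β/2)=0.996086 and s≡sin(β/2)=0.088385, N=[2·2·1·6]^{1/2}=4.898979
Admissible k: 0..1 (factorial args all ≥0)
  k=0: (−1)^1·4.8990/(2)·0.9961^3·0.0884^1 = -0.213965
  k=1: (−1)^2·4.8990/(2)·0.9961^1·0.0884^3 = +0.001685
d^2_{0,-1}(0.177) = -0.213965 +0.001685 = -0.212280

d=-0.2123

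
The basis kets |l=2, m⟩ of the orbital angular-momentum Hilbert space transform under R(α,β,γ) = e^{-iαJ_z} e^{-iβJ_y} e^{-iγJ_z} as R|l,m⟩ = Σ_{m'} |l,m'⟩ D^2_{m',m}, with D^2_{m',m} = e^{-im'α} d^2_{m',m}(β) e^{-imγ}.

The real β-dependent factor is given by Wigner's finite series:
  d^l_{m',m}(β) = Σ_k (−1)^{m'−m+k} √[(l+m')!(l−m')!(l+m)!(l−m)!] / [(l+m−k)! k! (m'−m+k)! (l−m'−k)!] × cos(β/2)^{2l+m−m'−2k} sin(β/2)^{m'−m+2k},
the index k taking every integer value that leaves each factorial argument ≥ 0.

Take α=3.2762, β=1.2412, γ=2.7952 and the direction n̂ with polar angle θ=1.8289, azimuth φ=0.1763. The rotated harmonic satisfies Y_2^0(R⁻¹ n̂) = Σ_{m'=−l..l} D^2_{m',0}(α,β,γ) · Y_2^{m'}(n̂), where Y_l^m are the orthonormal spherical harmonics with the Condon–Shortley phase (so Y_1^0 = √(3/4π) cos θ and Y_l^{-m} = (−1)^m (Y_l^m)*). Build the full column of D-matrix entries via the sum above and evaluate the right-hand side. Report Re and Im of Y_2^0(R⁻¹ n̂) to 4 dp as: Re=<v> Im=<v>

Re=0.6245 Im=0.0000

Need the full column D^2_{m',0} for m'=−2..2 at α=3.2762, β=1.2412, γ=2.7952.
cos(β/2)=0.813530, sin(β/2)=0.581523
d^2_{-2,0}: single k=2 term ⇒ +0.548222;  D = +0.528475+0.145813i
d^2_{-1,0}: k∈[1..2] ⇒ +0.766943 -0.391878 = +0.375065;  D = -0.371672-0.050334i
d^2_{0,0}: k∈[0..2] ⇒ +0.438020 -0.895243 +0.114359 = -0.342865;  D = -0.342865+0.000000i
d^2_{1,0}: k∈[0..1] ⇒ -0.766943 +0.391878 = -0.375065;  D = +0.371672-0.050334i
d^2_{2,0}: single k=0 term ⇒ +0.548222;  D = +0.528475-0.145813i
Y_2^{m'}(θ=1.8289,φ=0.1763) and Σ D·Y over m':
  (+0.5285+0.1458i)·(+0.3389-0.1247i)  (-0.3717-0.0503i)·(-0.1877+0.0334i)  (-0.3429+0.0000i)·(-0.2537+0.0000i)  (+0.3717-0.0503i)·(+0.1877+0.0334i)  (+0.5285-0.1458i)·(+0.3389+0.1247i)
Y_2^0(R⁻¹ n̂) = +0.624455+0.000000i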